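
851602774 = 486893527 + 364709247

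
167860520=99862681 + 67997839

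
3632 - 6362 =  - 2730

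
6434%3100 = 234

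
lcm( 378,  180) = 3780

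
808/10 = 404/5 =80.80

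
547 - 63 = 484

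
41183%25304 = 15879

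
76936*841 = 64703176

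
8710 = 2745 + 5965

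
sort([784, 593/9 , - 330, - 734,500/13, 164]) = [ - 734, - 330 , 500/13, 593/9,164 , 784] 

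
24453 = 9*2717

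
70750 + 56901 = 127651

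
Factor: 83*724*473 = 28423516  =  2^2*11^1*43^1*83^1*181^1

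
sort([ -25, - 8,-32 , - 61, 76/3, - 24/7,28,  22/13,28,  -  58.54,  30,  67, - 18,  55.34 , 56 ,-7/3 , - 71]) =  [-71 , - 61, - 58.54, - 32,-25,-18,-8, - 24/7, - 7/3,22/13,76/3,28,28,30,55.34,56 , 67 ] 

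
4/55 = 4/55=0.07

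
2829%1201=427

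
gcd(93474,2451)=3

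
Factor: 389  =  389^1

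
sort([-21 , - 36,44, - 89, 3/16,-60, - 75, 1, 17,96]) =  [ - 89, - 75,-60 ,-36, - 21,3/16,1, 17, 44,96]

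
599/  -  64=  - 599/64 = - 9.36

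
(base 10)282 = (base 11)237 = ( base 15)13c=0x11A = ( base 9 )343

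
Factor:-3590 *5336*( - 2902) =55591408480=2^5*5^1*23^1* 29^1* 359^1*1451^1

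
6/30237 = 2/10079 = 0.00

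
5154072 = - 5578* ( - 924) 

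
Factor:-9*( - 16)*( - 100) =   -  14400 = - 2^6*3^2 *5^2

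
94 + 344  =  438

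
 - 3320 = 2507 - 5827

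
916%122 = 62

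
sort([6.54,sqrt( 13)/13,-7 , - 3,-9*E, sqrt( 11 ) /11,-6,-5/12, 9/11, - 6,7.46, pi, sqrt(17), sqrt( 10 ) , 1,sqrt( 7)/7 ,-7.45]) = [-9*E, -7.45,-7, - 6 , - 6 , - 3,-5/12,sqrt( 13) /13, sqrt( 11 )/11,  sqrt( 7)/7, 9/11, 1, pi, sqrt(10),  sqrt( 17 ), 6.54,  7.46]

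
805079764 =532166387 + 272913377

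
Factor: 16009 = 7^1 * 2287^1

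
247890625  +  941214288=1189104913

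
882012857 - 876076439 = 5936418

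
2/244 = 1/122= 0.01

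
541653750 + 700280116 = 1241933866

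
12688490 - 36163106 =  - 23474616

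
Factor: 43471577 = 43471577^1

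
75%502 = 75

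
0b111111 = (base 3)2100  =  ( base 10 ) 63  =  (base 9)70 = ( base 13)4b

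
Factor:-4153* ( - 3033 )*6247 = 3^2*337^1 * 4153^1 * 6247^1 = 78687518103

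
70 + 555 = 625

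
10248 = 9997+251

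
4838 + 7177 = 12015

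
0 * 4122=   0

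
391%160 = 71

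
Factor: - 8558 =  - 2^1*11^1*389^1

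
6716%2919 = 878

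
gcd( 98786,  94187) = 1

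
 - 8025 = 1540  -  9565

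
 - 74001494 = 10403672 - 84405166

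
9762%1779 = 867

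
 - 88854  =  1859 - 90713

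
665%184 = 113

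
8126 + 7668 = 15794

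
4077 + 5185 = 9262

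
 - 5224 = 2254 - 7478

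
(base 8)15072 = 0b1101000111010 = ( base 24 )bfi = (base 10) 6714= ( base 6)51030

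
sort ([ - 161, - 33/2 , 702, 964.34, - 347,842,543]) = [ - 347, - 161,-33/2,543,702, 842, 964.34] 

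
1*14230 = 14230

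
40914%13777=13360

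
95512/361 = 95512/361 = 264.58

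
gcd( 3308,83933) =1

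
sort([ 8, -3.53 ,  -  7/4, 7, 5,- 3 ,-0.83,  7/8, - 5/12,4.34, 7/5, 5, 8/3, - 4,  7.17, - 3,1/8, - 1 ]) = [ - 4, - 3.53,-3 , - 3, - 7/4,-1 ,-0.83, - 5/12, 1/8,  7/8,7/5,8/3, 4.34,  5,  5 , 7 , 7.17,8 ]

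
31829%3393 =1292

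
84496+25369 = 109865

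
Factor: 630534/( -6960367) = - 2^1*3^1*19^1*43^( - 1 )  *  5531^1* 161869^ (- 1) 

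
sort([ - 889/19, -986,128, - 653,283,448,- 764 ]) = [ - 986,-764, - 653, -889/19, 128,283,448 ]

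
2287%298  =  201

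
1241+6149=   7390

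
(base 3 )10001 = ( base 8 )122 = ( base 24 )3A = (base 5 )312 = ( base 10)82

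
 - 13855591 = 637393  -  14492984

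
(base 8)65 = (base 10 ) 53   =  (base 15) 38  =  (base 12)45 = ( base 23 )27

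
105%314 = 105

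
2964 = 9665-6701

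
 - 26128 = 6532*( - 4)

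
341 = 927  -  586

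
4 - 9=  - 5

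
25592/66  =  12796/33 =387.76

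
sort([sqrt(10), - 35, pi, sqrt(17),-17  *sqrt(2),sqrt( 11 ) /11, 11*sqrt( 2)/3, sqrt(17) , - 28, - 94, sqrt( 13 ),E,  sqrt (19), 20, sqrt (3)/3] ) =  [ - 94, - 35, - 28, - 17*sqrt(2), sqrt(11)/11 , sqrt(3 ) /3,  E,pi,sqrt(10 ), sqrt( 13), sqrt(17) , sqrt(17), sqrt(19),  11*sqrt(2 )/3  ,  20] 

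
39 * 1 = 39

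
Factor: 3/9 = 3^( - 1 ) = 1/3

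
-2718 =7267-9985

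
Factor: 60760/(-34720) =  - 2^( - 2 )*7^1 = - 7/4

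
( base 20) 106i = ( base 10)8138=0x1FCA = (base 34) 71c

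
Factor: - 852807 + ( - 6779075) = - 2^1*19^1*107^1*1877^1 = - 7631882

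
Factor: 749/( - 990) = -2^( - 1) * 3^( - 2 ) * 5^ ( -1) * 7^1 * 11^ ( - 1) * 107^1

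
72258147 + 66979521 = 139237668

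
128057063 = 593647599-465590536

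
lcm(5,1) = 5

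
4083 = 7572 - 3489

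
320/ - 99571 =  - 320/99571  =  - 0.00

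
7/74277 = 1/10611 = 0.00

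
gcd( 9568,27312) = 16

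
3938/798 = 4 + 373/399  =  4.93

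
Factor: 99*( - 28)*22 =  - 2^3*3^2 * 7^1*11^2 =- 60984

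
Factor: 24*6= 144 = 2^4 * 3^2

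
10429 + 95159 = 105588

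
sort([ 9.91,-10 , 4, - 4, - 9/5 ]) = [ - 10, - 4,-9/5,4,9.91 ]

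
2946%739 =729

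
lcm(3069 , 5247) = 162657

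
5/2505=1/501=0.00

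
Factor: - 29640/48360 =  -19^1*31^( - 1) = -19/31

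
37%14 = 9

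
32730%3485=1365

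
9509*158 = 1502422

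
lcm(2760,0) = 0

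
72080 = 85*848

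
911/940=911/940 = 0.97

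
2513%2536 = 2513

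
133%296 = 133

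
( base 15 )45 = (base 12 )55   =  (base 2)1000001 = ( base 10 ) 65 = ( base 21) 32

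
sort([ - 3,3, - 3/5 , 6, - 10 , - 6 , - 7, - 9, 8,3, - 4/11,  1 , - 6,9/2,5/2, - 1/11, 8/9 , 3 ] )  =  [-10, - 9, - 7, - 6 ,-6, - 3, - 3/5, - 4/11 , - 1/11 , 8/9, 1, 5/2 , 3 , 3,3,9/2, 6, 8 ] 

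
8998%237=229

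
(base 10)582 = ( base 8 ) 1106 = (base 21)16F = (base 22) 14a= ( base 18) 1E6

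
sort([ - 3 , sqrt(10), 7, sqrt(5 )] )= [-3,  sqrt(5), sqrt (10),7 ] 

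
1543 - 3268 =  - 1725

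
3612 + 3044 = 6656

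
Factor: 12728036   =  2^2*17^1*187177^1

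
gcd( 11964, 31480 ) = 4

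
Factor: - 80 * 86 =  - 2^5*5^1*43^1=- 6880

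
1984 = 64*31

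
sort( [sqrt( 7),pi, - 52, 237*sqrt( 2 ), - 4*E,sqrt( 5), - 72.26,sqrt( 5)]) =[ - 72.26, - 52, - 4*E,  sqrt( 5), sqrt( 5),sqrt( 7), pi,237*sqrt(2)]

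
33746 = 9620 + 24126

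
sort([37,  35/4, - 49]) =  [  -  49,35/4,37 ]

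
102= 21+81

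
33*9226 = 304458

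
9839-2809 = 7030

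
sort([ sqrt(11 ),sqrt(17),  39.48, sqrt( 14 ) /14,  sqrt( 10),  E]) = [ sqrt( 14 ) /14,E, sqrt (10 ) , sqrt(11),sqrt(17 ),  39.48 ]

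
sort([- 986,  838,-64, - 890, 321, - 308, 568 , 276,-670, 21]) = [ - 986, - 890, - 670, - 308, - 64,21, 276, 321, 568, 838] 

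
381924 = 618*618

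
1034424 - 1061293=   -  26869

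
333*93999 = 31301667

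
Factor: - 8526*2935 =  - 25023810 = - 2^1 * 3^1*5^1*7^2*29^1 *587^1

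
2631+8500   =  11131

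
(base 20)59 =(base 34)37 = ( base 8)155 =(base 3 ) 11001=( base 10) 109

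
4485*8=35880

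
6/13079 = 6/13079= 0.00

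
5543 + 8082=13625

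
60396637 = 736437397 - 676040760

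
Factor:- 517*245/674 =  - 2^( - 1 ) *5^1 * 7^2*11^1*47^1*337^(  -  1 ) = - 126665/674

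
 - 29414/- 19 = 1548  +  2/19 = 1548.11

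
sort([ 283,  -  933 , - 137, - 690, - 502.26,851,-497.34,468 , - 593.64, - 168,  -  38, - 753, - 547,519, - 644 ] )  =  [ - 933, -753,- 690 , - 644, - 593.64 ,  -  547, - 502.26,- 497.34,  -  168, - 137, - 38, 283,468,519, 851]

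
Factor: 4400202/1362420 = 733367/227070=2^( - 1)*3^ (-3)*5^( - 1)*29^( - 2 )*31^1*41^1 * 577^1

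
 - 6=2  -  8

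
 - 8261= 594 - 8855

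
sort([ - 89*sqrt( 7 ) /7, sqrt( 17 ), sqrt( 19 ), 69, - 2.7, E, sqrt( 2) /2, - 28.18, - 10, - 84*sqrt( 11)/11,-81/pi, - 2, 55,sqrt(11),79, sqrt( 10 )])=[ - 89 * sqrt( 7 )/7, - 28.18, -81/pi, - 84*sqrt(11) /11, - 10,- 2.7,-2, sqrt(2) /2,E, sqrt (10), sqrt( 11 ) , sqrt( 17 ), sqrt( 19 ), 55,  69, 79 ]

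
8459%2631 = 566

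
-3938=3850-7788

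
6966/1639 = 6966/1639 = 4.25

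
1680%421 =417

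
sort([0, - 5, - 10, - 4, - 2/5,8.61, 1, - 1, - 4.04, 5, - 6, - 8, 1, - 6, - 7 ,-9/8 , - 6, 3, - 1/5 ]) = [ - 10, -8,- 7, - 6, - 6, - 6, -5, - 4.04, - 4, - 9/8, - 1, - 2/5, - 1/5,  0, 1,1, 3, 5 , 8.61]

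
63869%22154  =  19561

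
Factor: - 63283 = - 11^2*523^1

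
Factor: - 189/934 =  - 2^( - 1)*3^3*7^1*467^( -1) 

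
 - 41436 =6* ( - 6906)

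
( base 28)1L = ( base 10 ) 49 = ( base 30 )1J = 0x31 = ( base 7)100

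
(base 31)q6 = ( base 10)812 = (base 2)1100101100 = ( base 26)156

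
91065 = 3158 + 87907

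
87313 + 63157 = 150470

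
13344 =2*6672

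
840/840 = 1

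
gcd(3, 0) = 3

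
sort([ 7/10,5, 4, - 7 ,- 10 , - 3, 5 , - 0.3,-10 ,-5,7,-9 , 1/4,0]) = [ - 10, - 10, - 9, - 7, - 5,-3, - 0.3 , 0, 1/4,7/10 , 4  ,  5 , 5 , 7]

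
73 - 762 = - 689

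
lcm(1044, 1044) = 1044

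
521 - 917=-396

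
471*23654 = 11141034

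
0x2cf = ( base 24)15n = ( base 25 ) 13J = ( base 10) 719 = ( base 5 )10334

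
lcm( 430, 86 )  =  430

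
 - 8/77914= - 4/38957 = - 0.00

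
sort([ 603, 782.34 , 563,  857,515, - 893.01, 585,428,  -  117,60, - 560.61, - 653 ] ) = [ - 893.01 , - 653, - 560.61 , - 117,60,428,515,563 , 585,603,  782.34, 857 ]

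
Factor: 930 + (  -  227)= 19^1 * 37^1 = 703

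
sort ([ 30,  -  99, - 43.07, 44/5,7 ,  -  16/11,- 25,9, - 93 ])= [ -99, - 93,- 43.07, - 25 , - 16/11, 7, 44/5,9,  30 ]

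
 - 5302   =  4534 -9836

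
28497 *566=16129302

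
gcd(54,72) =18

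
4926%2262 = 402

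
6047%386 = 257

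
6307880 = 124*50870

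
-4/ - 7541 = 4/7541 = 0.00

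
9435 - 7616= 1819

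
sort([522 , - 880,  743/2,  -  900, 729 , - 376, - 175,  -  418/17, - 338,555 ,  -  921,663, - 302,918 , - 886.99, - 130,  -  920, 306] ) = [ - 921,-920, - 900, -886.99,-880, - 376 ,-338,-302,-175,  -  130, - 418/17 , 306,743/2,522 , 555 , 663, 729,918] 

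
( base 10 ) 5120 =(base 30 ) 5KK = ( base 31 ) 5A5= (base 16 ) 1400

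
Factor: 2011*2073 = 4168803 = 3^1*691^1*2011^1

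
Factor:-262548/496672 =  - 351/664 = -  2^(-3)*3^3*13^1*83^( - 1)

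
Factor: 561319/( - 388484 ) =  - 2^(-2 )*11^2*17^ (  -  1) * 29^( - 1)*197^( - 1) * 4639^1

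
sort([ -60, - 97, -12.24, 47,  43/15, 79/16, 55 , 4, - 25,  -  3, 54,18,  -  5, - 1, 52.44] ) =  [ - 97, - 60, - 25,-12.24, - 5, - 3, - 1, 43/15,4,79/16, 18, 47, 52.44,54, 55 ]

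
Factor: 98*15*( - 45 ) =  - 66150= - 2^1*3^3*5^2*7^2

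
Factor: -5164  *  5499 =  - 2^2  *3^2*13^1*47^1*1291^1 =- 28396836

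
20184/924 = 1682/77 = 21.84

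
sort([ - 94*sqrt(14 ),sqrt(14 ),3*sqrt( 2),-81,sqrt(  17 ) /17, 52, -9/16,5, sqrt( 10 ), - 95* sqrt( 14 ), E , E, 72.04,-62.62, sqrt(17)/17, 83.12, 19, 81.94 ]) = [ - 95*sqrt(14 ),  -  94*sqrt (14), - 81, - 62.62, - 9/16, sqrt(17)/17,sqrt ( 17)/17,E, E, sqrt ( 10 ),sqrt(14 ),  3*sqrt(2), 5, 19,52, 72.04, 81.94 , 83.12]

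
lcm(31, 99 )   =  3069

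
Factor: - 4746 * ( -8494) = 40312524 = 2^2*3^1*7^1*31^1*113^1 * 137^1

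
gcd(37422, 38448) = 54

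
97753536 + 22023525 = 119777061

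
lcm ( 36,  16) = 144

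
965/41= 965/41=23.54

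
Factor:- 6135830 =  - 2^1*5^1 * 31^1 *19793^1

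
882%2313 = 882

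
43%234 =43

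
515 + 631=1146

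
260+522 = 782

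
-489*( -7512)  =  3673368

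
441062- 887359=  - 446297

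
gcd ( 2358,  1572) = 786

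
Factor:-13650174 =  - 2^1*3^3*113^1*2237^1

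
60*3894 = 233640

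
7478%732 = 158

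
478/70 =239/35= 6.83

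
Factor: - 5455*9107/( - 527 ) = 5^1*7^1 * 17^( - 1 )*31^( - 1) * 1091^1*1301^1=49678685/527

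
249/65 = 3 + 54/65 = 3.83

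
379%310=69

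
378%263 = 115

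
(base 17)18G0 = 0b1110101001001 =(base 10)7497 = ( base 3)101021200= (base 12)4409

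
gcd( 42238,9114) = 98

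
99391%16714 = 15821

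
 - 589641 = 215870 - 805511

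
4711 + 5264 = 9975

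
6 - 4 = 2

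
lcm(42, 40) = 840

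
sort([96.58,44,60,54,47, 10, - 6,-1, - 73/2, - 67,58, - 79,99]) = [ - 79, - 67, - 73/2, - 6, - 1,  10, 44 , 47,54,58,60,96.58,99 ]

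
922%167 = 87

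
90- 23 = 67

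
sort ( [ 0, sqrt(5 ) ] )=[0,sqrt( 5)]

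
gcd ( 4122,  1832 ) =458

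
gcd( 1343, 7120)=1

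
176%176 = 0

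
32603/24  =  1358+11/24 = 1358.46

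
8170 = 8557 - 387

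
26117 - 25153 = 964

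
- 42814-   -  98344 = 55530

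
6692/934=3346/467 = 7.16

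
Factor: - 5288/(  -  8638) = 2^2*7^(-1 )*617^( - 1) *661^1 = 2644/4319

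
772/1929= 772/1929 = 0.40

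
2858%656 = 234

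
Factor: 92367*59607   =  3^5*11^1*37^1 * 179^1*311^1  =  5505719769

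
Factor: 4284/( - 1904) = - 2^( - 2)*3^2 = - 9/4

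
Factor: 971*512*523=2^9 * 523^1*971^1=260010496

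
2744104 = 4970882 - 2226778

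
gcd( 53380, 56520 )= 3140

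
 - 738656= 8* ( - 92332 ) 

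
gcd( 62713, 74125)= 1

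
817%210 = 187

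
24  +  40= 64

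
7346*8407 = 61757822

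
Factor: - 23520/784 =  - 2^1 * 3^1*5^1 = -  30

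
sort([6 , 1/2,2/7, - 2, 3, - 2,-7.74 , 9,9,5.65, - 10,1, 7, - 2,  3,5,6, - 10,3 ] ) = [ - 10, - 10, - 7.74, - 2,  -  2, - 2,  2/7,1/2,1,3,  3,3, 5, 5.65,6,6,7,9,9]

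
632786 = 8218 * 77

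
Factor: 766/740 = 2^(-1)*5^( - 1)*37^( - 1)* 383^1 = 383/370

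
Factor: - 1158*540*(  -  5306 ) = 3317947920 = 2^4*3^4*5^1*7^1*193^1*379^1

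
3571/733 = 3571/733 = 4.87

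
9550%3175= 25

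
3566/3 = 3566/3 = 1188.67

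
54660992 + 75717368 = 130378360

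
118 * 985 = 116230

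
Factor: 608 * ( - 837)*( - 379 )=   2^5*3^3*19^1*31^1*379^1 = 192871584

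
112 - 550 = - 438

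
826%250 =76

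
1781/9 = 1781/9 = 197.89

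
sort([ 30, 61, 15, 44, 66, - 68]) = [- 68, 15, 30, 44,61, 66]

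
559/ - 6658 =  - 559/6658  =  - 0.08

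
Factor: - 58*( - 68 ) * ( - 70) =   -  2^4*5^1*7^1 * 17^1*29^1  =  -276080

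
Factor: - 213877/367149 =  - 3^ ( - 1)*313^( - 1 )*547^1 = - 547/939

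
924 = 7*132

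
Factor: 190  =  2^1*5^1*19^1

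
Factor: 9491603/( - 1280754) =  - 2^( - 1 )*  3^( - 2 )*11^2*47^1*1669^1*71153^( - 1 ) 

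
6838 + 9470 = 16308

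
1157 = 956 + 201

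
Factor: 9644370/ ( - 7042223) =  - 2^1 * 3^1 * 5^1*151^1*167^( - 1) * 2129^1*42169^ ( - 1) 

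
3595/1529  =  2 + 537/1529 = 2.35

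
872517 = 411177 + 461340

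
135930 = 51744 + 84186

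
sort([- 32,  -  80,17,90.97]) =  [- 80,- 32,17 , 90.97]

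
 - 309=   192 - 501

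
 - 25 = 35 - 60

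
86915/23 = 86915/23 = 3778.91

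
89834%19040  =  13674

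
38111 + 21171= 59282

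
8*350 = 2800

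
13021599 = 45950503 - 32928904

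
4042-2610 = 1432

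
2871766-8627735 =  - 5755969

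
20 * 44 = 880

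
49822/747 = 66 + 520/747 = 66.70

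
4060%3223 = 837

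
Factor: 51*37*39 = 73593= 3^2*13^1*17^1*37^1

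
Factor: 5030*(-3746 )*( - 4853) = 91442070140 = 2^2*5^1*23^1*211^1*503^1*1873^1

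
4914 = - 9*( - 546)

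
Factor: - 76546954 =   -  2^1*11^1 * 17^1 * 59^1*3469^1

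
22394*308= 6897352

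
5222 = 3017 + 2205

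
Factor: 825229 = 825229^1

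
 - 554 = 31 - 585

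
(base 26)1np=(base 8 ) 2423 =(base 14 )68b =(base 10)1299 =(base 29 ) 1fn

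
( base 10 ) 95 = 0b1011111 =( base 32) 2V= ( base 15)65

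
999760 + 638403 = 1638163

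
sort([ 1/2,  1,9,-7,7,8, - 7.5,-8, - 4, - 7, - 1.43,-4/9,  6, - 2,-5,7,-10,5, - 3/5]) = [ -10, - 8,-7.5, - 7,-7, - 5, - 4,- 2, - 1.43, - 3/5, - 4/9,1/2,1, 5,6,7,7,8,9] 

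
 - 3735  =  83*( - 45)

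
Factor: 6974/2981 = 2^1*271^( - 1) * 317^1 = 634/271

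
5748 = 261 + 5487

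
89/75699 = 89/75699 = 0.00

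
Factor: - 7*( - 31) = 217 = 7^1*31^1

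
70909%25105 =20699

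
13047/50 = 13047/50 = 260.94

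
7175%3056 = 1063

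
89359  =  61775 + 27584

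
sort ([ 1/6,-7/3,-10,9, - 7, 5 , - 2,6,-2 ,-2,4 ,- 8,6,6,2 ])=[ - 10, -8,-7, - 7/3,-2, - 2,-2,1/6 , 2,4,5,6,6 , 6,9 ] 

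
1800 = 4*450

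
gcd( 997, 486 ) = 1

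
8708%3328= 2052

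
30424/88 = 345 + 8/11 = 345.73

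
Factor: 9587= 9587^1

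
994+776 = 1770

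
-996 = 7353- 8349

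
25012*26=650312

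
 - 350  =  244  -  594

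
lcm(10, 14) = 70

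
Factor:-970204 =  - 2^2 * 242551^1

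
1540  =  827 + 713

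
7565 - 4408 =3157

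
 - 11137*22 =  - 245014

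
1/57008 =1/57008 = 0.00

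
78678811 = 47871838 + 30806973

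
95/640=19/128=0.15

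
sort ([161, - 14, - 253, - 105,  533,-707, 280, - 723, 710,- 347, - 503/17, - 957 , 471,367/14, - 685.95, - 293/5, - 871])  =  [ - 957,- 871, - 723, - 707 , - 685.95, - 347,-253, - 105, - 293/5 ,-503/17, - 14,367/14,161,280, 471, 533,710]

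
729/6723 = 9/83  =  0.11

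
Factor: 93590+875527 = 3^1*  41^1*7879^1  =  969117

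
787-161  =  626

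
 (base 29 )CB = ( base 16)167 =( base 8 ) 547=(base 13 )218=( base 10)359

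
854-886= - 32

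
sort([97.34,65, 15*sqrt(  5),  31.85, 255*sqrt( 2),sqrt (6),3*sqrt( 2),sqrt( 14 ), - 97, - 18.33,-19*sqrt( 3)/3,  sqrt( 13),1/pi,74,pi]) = [ - 97 , - 18.33 , - 19*sqrt( 3)/3,1/pi,sqrt(6 ),pi, sqrt( 13) , sqrt (14 ), 3*sqrt(2),31.85,15 * sqrt( 5),65, 74, 97.34, 255 *sqrt ( 2)]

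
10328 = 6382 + 3946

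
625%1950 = 625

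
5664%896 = 288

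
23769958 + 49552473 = 73322431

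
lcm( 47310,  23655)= 47310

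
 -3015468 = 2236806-5252274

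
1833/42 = 611/14= 43.64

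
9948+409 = 10357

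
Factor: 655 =5^1*131^1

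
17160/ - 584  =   - 30+45/73 = -29.38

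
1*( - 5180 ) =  - 5180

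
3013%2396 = 617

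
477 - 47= 430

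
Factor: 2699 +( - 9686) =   -  3^1*17^1*137^1 = - 6987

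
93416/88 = 11677/11 = 1061.55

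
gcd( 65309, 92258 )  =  1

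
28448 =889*32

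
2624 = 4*656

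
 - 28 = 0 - 28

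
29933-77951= - 48018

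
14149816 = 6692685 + 7457131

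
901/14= 901/14 = 64.36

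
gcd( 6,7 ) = 1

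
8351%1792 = 1183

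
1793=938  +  855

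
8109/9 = 901  =  901.00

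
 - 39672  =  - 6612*6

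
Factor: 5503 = 5503^1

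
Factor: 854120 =2^3*5^1*131^1*163^1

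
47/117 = 47/117 = 0.40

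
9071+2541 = 11612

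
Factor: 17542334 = 2^1*17^1*515951^1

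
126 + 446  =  572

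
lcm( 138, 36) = 828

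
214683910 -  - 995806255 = 1210490165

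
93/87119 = 93/87119=0.00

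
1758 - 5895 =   -  4137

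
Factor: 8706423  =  3^1 * 11^1*193^1*1367^1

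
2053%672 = 37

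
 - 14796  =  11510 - 26306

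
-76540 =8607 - 85147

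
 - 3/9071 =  - 1 + 9068/9071 = - 0.00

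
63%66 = 63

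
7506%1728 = 594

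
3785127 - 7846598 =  - 4061471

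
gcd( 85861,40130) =1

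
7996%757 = 426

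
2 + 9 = 11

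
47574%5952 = 5910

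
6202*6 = 37212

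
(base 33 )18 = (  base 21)1K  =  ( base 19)23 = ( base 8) 51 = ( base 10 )41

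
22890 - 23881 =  - 991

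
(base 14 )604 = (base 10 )1180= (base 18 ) 3BA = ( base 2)10010011100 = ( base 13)6ca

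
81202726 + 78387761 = 159590487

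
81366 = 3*27122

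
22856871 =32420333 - 9563462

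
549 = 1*549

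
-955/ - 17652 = 955/17652 = 0.05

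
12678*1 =12678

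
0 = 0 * 94176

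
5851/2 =2925  +  1/2=2925.50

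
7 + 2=9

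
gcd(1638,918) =18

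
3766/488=7+175/244  =  7.72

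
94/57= 1 + 37/57 = 1.65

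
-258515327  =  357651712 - 616167039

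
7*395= 2765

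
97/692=97/692 = 0.14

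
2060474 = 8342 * 247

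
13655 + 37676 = 51331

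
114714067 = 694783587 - 580069520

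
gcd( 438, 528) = 6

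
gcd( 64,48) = 16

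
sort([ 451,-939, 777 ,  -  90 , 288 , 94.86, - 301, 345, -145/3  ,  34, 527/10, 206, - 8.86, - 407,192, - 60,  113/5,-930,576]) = [ - 939, - 930, - 407, - 301, - 90, - 60, - 145/3, - 8.86,113/5, 34, 527/10 , 94.86, 192, 206, 288,345,  451 , 576,777 ] 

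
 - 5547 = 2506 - 8053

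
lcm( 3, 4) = 12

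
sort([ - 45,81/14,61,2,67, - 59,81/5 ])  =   [ - 59, - 45,2,  81/14,81/5,61,  67]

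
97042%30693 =4963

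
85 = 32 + 53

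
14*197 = 2758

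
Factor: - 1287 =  - 3^2*11^1*13^1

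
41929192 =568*73819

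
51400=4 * 12850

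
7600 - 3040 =4560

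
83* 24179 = 2006857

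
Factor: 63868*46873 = 2993684764 = 2^2 * 7^1*19^1*2281^1*2467^1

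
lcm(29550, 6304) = 472800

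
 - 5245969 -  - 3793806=- 1452163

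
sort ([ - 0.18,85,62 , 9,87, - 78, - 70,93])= [ - 78, - 70, - 0.18,9,62,85,87,93 ] 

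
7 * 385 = 2695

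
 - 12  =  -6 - 6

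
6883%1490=923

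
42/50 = 21/25 = 0.84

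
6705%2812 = 1081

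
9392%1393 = 1034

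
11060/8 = 1382 + 1/2 = 1382.50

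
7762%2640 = 2482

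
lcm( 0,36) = 0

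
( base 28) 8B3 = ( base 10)6583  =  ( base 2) 1100110110111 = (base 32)6dn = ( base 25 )ad8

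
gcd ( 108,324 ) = 108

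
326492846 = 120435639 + 206057207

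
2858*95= 271510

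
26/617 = 26/617  =  0.04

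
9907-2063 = 7844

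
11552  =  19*608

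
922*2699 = 2488478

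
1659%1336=323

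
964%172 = 104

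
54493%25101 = 4291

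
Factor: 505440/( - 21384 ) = - 2^2*5^1 * 11^(  -  1 )*13^1= - 260/11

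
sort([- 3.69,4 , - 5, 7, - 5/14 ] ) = [ - 5,-3.69, - 5/14, 4, 7 ]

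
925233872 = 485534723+439699149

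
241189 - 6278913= - 6037724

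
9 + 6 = 15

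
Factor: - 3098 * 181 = -560738 = -2^1 * 181^1*1549^1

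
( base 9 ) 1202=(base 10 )893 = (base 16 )37D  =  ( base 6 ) 4045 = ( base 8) 1575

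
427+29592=30019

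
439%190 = 59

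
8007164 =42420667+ - 34413503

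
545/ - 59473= -545/59473 = - 0.01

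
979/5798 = 979/5798= 0.17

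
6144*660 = 4055040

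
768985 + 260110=1029095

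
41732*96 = 4006272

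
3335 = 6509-3174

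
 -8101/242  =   - 8101/242 = -33.48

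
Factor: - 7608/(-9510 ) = 4/5 = 2^2*5^(-1) 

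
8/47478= 4/23739 = 0.00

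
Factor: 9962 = 2^1*17^1 * 293^1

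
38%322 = 38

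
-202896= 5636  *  ( - 36)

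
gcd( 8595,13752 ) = 1719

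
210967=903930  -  692963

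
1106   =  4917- 3811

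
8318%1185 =23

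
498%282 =216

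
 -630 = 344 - 974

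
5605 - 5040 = 565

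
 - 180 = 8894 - 9074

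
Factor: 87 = 3^1* 29^1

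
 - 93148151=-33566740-59581411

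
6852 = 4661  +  2191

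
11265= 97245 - 85980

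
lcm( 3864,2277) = 127512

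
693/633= 231/211 = 1.09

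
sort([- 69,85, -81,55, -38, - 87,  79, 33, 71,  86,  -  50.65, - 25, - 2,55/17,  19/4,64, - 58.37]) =[ - 87, -81, - 69,  -  58.37, - 50.65,  -  38,-25,- 2, 55/17, 19/4,33,  55 , 64, 71,79,85, 86]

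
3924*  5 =19620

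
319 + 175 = 494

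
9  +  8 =17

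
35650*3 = 106950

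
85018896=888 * 95742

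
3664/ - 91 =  - 3664/91  =  - 40.26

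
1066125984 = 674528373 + 391597611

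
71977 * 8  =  575816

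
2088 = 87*24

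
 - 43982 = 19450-63432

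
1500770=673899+826871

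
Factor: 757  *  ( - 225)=-3^2*5^2*757^1 = - 170325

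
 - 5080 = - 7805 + 2725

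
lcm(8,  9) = 72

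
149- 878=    - 729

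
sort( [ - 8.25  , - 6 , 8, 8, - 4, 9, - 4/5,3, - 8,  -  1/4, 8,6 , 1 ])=[ -8.25,-8,  -  6, - 4,-4/5,  -  1/4, 1, 3,6,  8,8,8, 9]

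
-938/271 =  - 4 + 146/271 = -3.46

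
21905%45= 35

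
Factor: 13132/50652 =3^(-3)*7^1 = 7/27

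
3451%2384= 1067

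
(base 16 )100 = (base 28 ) 94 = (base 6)1104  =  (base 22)BE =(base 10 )256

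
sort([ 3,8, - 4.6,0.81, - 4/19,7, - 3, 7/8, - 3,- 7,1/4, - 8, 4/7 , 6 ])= [ - 8, - 7, - 4.6, - 3, - 3, - 4/19 , 1/4,4/7,0.81,7/8,3,6,7,8]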